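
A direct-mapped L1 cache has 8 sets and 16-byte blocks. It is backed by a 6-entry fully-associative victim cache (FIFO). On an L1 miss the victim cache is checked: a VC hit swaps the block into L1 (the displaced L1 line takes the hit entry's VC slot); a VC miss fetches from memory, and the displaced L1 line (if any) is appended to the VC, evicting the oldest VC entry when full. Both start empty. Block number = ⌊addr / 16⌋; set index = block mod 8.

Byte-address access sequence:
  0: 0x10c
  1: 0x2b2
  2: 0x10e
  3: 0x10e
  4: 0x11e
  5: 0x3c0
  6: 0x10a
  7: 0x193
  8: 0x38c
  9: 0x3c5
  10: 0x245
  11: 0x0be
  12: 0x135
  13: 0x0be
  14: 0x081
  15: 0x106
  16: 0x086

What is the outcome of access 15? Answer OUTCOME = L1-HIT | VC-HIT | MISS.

#0 0x10c→b16/s0 MISS; vc=[]
#1 0x2b2→b43/s3 MISS; vc=[]
#2 0x10e→b16/s0 L1-HIT; vc=[]
#3 0x10e→b16/s0 L1-HIT; vc=[]
#4 0x11e→b17/s1 MISS; vc=[]
#5 0x3c0→b60/s4 MISS; vc=[]
#6 0x10a→b16/s0 L1-HIT; vc=[]
#7 0x193→b25/s1 MISS; vc=[17]
#8 0x38c→b56/s0 MISS; vc=[17,16]
#9 0x3c5→b60/s4 L1-HIT; vc=[17,16]
#10 0x245→b36/s4 MISS; vc=[17,16,60]
#11 0xbe→b11/s3 MISS; vc=[17,16,60,43]
#12 0x135→b19/s3 MISS; vc=[17,16,60,43,11]
#13 0xbe→b11/s3 VC-HIT; vc=[17,16,60,43,19]
#14 0x81→b8/s0 MISS; vc=[17,16,60,43,19,56]
#15 0x106→b16/s0 VC-HIT; vc=[17,8,60,43,19,56]
#16 0x86→b8/s0 VC-HIT; vc=[17,16,60,43,19,56]

OUTCOME = VC-HIT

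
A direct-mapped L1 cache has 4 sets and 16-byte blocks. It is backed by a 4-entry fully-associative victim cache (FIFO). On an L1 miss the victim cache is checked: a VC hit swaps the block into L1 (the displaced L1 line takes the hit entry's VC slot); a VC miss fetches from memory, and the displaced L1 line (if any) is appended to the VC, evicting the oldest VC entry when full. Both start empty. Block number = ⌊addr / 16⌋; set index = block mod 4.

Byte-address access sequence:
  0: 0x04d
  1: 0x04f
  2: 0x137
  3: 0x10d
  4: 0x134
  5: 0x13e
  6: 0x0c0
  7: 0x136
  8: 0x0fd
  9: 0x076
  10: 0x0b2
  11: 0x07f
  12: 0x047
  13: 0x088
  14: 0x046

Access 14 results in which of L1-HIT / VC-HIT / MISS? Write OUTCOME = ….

  [0] addr=0x4d blk=4 s=0: MISS | VC []
  [1] addr=0x4f blk=4 s=0: L1-HIT | VC []
  [2] addr=0x137 blk=19 s=3: MISS | VC []
  [3] addr=0x10d blk=16 s=0: MISS | VC [4]
  [4] addr=0x134 blk=19 s=3: L1-HIT | VC [4]
  [5] addr=0x13e blk=19 s=3: L1-HIT | VC [4]
  [6] addr=0xc0 blk=12 s=0: MISS | VC [4, 16]
  [7] addr=0x136 blk=19 s=3: L1-HIT | VC [4, 16]
  [8] addr=0xfd blk=15 s=3: MISS | VC [4, 16, 19]
  [9] addr=0x76 blk=7 s=3: MISS | VC [4, 16, 19, 15]
  [10] addr=0xb2 blk=11 s=3: MISS | VC [16, 19, 15, 7]
  [11] addr=0x7f blk=7 s=3: VC-HIT | VC [16, 19, 15, 11]
  [12] addr=0x47 blk=4 s=0: MISS | VC [19, 15, 11, 12]
  [13] addr=0x88 blk=8 s=0: MISS | VC [15, 11, 12, 4]
  [14] addr=0x46 blk=4 s=0: VC-HIT | VC [15, 11, 12, 8]

OUTCOME = VC-HIT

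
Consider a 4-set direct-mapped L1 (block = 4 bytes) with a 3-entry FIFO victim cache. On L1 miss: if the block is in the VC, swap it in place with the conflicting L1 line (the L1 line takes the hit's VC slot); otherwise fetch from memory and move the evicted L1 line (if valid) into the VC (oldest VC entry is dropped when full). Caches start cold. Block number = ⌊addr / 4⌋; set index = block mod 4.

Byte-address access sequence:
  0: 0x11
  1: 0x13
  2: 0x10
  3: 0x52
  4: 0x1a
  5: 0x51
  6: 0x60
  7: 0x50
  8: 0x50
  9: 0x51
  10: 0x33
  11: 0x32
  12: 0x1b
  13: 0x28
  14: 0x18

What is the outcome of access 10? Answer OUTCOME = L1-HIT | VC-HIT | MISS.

#0 0x11→b4/s0 MISS; vc=[]
#1 0x13→b4/s0 L1-HIT; vc=[]
#2 0x10→b4/s0 L1-HIT; vc=[]
#3 0x52→b20/s0 MISS; vc=[4]
#4 0x1a→b6/s2 MISS; vc=[4]
#5 0x51→b20/s0 L1-HIT; vc=[4]
#6 0x60→b24/s0 MISS; vc=[4,20]
#7 0x50→b20/s0 VC-HIT; vc=[4,24]
#8 0x50→b20/s0 L1-HIT; vc=[4,24]
#9 0x51→b20/s0 L1-HIT; vc=[4,24]
#10 0x33→b12/s0 MISS; vc=[4,24,20]
#11 0x32→b12/s0 L1-HIT; vc=[4,24,20]
#12 0x1b→b6/s2 L1-HIT; vc=[4,24,20]
#13 0x28→b10/s2 MISS; vc=[24,20,6]
#14 0x18→b6/s2 VC-HIT; vc=[24,20,10]

OUTCOME = MISS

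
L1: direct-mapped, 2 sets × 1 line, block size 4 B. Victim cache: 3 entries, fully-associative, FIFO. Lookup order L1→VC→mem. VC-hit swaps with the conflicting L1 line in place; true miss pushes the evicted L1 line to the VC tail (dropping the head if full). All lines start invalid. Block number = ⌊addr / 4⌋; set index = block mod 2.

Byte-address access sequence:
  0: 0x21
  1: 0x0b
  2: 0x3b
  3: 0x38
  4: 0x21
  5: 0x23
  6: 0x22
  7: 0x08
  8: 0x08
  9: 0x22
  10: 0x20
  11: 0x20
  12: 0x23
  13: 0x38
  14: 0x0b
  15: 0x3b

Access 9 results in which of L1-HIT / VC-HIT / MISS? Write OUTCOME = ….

0: 0x21 (blk 8, set 0) → MISS  vc=[]
1: 0xb (blk 2, set 0) → MISS  vc=[8]
2: 0x3b (blk 14, set 0) → MISS  vc=[8, 2]
3: 0x38 (blk 14, set 0) → L1-HIT  vc=[8, 2]
4: 0x21 (blk 8, set 0) → VC-HIT  vc=[14, 2]
5: 0x23 (blk 8, set 0) → L1-HIT  vc=[14, 2]
6: 0x22 (blk 8, set 0) → L1-HIT  vc=[14, 2]
7: 0x8 (blk 2, set 0) → VC-HIT  vc=[14, 8]
8: 0x8 (blk 2, set 0) → L1-HIT  vc=[14, 8]
9: 0x22 (blk 8, set 0) → VC-HIT  vc=[14, 2]
10: 0x20 (blk 8, set 0) → L1-HIT  vc=[14, 2]
11: 0x20 (blk 8, set 0) → L1-HIT  vc=[14, 2]
12: 0x23 (blk 8, set 0) → L1-HIT  vc=[14, 2]
13: 0x38 (blk 14, set 0) → VC-HIT  vc=[8, 2]
14: 0xb (blk 2, set 0) → VC-HIT  vc=[8, 14]
15: 0x3b (blk 14, set 0) → VC-HIT  vc=[8, 2]

OUTCOME = VC-HIT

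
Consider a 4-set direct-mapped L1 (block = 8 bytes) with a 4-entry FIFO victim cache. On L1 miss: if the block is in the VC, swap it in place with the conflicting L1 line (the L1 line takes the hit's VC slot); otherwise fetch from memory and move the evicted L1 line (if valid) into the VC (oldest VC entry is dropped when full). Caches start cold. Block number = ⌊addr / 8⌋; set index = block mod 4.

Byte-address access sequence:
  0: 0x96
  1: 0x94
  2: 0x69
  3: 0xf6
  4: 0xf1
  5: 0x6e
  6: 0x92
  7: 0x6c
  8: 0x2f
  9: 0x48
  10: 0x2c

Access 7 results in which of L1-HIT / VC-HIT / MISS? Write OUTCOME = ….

0: 0x96 (blk 18, set 2) → MISS  vc=[]
1: 0x94 (blk 18, set 2) → L1-HIT  vc=[]
2: 0x69 (blk 13, set 1) → MISS  vc=[]
3: 0xf6 (blk 30, set 2) → MISS  vc=[18]
4: 0xf1 (blk 30, set 2) → L1-HIT  vc=[18]
5: 0x6e (blk 13, set 1) → L1-HIT  vc=[18]
6: 0x92 (blk 18, set 2) → VC-HIT  vc=[30]
7: 0x6c (blk 13, set 1) → L1-HIT  vc=[30]
8: 0x2f (blk 5, set 1) → MISS  vc=[30, 13]
9: 0x48 (blk 9, set 1) → MISS  vc=[30, 13, 5]
10: 0x2c (blk 5, set 1) → VC-HIT  vc=[30, 13, 9]

OUTCOME = L1-HIT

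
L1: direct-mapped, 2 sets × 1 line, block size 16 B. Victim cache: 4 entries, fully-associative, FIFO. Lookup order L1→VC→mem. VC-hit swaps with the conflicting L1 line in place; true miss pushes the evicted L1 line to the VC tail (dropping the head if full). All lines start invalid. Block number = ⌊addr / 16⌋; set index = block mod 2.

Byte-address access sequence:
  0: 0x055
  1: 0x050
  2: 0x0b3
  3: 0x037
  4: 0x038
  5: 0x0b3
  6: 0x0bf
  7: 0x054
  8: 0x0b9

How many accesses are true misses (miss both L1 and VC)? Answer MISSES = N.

MISSES = 3

#0 0x55→b5/s1 MISS; vc=[]
#1 0x50→b5/s1 L1-HIT; vc=[]
#2 0xb3→b11/s1 MISS; vc=[5]
#3 0x37→b3/s1 MISS; vc=[5,11]
#4 0x38→b3/s1 L1-HIT; vc=[5,11]
#5 0xb3→b11/s1 VC-HIT; vc=[5,3]
#6 0xbf→b11/s1 L1-HIT; vc=[5,3]
#7 0x54→b5/s1 VC-HIT; vc=[11,3]
#8 0xb9→b11/s1 VC-HIT; vc=[5,3]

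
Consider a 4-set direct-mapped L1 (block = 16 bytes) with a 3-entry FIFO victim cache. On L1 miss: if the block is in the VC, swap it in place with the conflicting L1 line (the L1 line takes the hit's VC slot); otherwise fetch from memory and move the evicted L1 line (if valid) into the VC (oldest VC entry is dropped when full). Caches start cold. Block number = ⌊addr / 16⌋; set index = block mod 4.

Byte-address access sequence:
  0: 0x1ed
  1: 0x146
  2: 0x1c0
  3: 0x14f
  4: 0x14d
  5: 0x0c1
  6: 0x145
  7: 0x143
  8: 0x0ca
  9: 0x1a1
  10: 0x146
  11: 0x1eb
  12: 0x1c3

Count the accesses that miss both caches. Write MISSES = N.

#0 0x1ed→b30/s2 MISS; vc=[]
#1 0x146→b20/s0 MISS; vc=[]
#2 0x1c0→b28/s0 MISS; vc=[20]
#3 0x14f→b20/s0 VC-HIT; vc=[28]
#4 0x14d→b20/s0 L1-HIT; vc=[28]
#5 0xc1→b12/s0 MISS; vc=[28,20]
#6 0x145→b20/s0 VC-HIT; vc=[28,12]
#7 0x143→b20/s0 L1-HIT; vc=[28,12]
#8 0xca→b12/s0 VC-HIT; vc=[28,20]
#9 0x1a1→b26/s2 MISS; vc=[28,20,30]
#10 0x146→b20/s0 VC-HIT; vc=[28,12,30]
#11 0x1eb→b30/s2 VC-HIT; vc=[28,12,26]
#12 0x1c3→b28/s0 VC-HIT; vc=[20,12,26]

MISSES = 5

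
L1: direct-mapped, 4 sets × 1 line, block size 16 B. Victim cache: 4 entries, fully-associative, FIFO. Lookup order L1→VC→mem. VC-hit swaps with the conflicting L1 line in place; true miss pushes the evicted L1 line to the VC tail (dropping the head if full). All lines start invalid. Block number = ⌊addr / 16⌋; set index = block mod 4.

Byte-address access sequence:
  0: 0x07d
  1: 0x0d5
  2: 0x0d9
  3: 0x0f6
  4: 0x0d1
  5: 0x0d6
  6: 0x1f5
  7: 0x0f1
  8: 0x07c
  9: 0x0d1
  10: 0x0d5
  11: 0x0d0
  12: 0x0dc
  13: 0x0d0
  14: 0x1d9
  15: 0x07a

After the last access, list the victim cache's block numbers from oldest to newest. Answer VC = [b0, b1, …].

  [0] addr=0x7d blk=7 s=3: MISS | VC []
  [1] addr=0xd5 blk=13 s=1: MISS | VC []
  [2] addr=0xd9 blk=13 s=1: L1-HIT | VC []
  [3] addr=0xf6 blk=15 s=3: MISS | VC [7]
  [4] addr=0xd1 blk=13 s=1: L1-HIT | VC [7]
  [5] addr=0xd6 blk=13 s=1: L1-HIT | VC [7]
  [6] addr=0x1f5 blk=31 s=3: MISS | VC [7, 15]
  [7] addr=0xf1 blk=15 s=3: VC-HIT | VC [7, 31]
  [8] addr=0x7c blk=7 s=3: VC-HIT | VC [15, 31]
  [9] addr=0xd1 blk=13 s=1: L1-HIT | VC [15, 31]
  [10] addr=0xd5 blk=13 s=1: L1-HIT | VC [15, 31]
  [11] addr=0xd0 blk=13 s=1: L1-HIT | VC [15, 31]
  [12] addr=0xdc blk=13 s=1: L1-HIT | VC [15, 31]
  [13] addr=0xd0 blk=13 s=1: L1-HIT | VC [15, 31]
  [14] addr=0x1d9 blk=29 s=1: MISS | VC [15, 31, 13]
  [15] addr=0x7a blk=7 s=3: L1-HIT | VC [15, 31, 13]

VC = [15, 31, 13]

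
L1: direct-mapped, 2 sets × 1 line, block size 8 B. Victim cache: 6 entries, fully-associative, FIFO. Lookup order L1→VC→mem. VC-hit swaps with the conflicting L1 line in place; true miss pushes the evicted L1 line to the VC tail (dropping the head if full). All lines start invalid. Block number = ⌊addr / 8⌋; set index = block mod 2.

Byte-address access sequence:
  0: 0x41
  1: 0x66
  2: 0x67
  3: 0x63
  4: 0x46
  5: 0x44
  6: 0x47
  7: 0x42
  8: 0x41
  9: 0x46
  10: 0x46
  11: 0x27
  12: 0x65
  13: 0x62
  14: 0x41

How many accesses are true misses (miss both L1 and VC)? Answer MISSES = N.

MISSES = 3

  [0] addr=0x41 blk=8 s=0: MISS | VC []
  [1] addr=0x66 blk=12 s=0: MISS | VC [8]
  [2] addr=0x67 blk=12 s=0: L1-HIT | VC [8]
  [3] addr=0x63 blk=12 s=0: L1-HIT | VC [8]
  [4] addr=0x46 blk=8 s=0: VC-HIT | VC [12]
  [5] addr=0x44 blk=8 s=0: L1-HIT | VC [12]
  [6] addr=0x47 blk=8 s=0: L1-HIT | VC [12]
  [7] addr=0x42 blk=8 s=0: L1-HIT | VC [12]
  [8] addr=0x41 blk=8 s=0: L1-HIT | VC [12]
  [9] addr=0x46 blk=8 s=0: L1-HIT | VC [12]
  [10] addr=0x46 blk=8 s=0: L1-HIT | VC [12]
  [11] addr=0x27 blk=4 s=0: MISS | VC [12, 8]
  [12] addr=0x65 blk=12 s=0: VC-HIT | VC [4, 8]
  [13] addr=0x62 blk=12 s=0: L1-HIT | VC [4, 8]
  [14] addr=0x41 blk=8 s=0: VC-HIT | VC [4, 12]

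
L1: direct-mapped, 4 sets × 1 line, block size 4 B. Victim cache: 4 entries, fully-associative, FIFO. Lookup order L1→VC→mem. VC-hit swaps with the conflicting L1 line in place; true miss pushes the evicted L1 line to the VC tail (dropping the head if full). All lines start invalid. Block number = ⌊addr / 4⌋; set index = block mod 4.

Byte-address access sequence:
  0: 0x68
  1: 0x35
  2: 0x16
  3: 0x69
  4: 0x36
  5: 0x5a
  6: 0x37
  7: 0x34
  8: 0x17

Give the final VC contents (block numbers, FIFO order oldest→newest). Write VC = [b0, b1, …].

VC = [13, 26]

#0 0x68→b26/s2 MISS; vc=[]
#1 0x35→b13/s1 MISS; vc=[]
#2 0x16→b5/s1 MISS; vc=[13]
#3 0x69→b26/s2 L1-HIT; vc=[13]
#4 0x36→b13/s1 VC-HIT; vc=[5]
#5 0x5a→b22/s2 MISS; vc=[5,26]
#6 0x37→b13/s1 L1-HIT; vc=[5,26]
#7 0x34→b13/s1 L1-HIT; vc=[5,26]
#8 0x17→b5/s1 VC-HIT; vc=[13,26]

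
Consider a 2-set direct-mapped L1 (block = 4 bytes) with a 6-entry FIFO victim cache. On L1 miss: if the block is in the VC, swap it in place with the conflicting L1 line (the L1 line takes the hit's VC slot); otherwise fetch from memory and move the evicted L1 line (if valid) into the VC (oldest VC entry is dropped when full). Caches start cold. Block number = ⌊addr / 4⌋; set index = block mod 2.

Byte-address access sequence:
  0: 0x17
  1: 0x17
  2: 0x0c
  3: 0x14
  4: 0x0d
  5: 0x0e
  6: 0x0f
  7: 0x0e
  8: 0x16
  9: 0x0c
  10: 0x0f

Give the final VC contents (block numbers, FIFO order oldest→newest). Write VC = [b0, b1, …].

#0 0x17→b5/s1 MISS; vc=[]
#1 0x17→b5/s1 L1-HIT; vc=[]
#2 0xc→b3/s1 MISS; vc=[5]
#3 0x14→b5/s1 VC-HIT; vc=[3]
#4 0xd→b3/s1 VC-HIT; vc=[5]
#5 0xe→b3/s1 L1-HIT; vc=[5]
#6 0xf→b3/s1 L1-HIT; vc=[5]
#7 0xe→b3/s1 L1-HIT; vc=[5]
#8 0x16→b5/s1 VC-HIT; vc=[3]
#9 0xc→b3/s1 VC-HIT; vc=[5]
#10 0xf→b3/s1 L1-HIT; vc=[5]

VC = [5]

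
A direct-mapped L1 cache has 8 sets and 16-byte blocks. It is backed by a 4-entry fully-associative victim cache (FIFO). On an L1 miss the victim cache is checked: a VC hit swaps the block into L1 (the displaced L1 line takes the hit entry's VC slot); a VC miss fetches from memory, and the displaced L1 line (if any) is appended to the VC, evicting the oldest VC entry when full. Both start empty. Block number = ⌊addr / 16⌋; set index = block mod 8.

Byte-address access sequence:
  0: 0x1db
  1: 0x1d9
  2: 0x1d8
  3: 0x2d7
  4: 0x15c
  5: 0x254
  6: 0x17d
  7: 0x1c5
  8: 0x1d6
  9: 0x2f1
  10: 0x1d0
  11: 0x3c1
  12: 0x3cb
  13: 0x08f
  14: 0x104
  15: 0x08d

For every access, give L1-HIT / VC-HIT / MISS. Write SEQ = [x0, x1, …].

0: 0x1db (blk 29, set 5) → MISS  vc=[]
1: 0x1d9 (blk 29, set 5) → L1-HIT  vc=[]
2: 0x1d8 (blk 29, set 5) → L1-HIT  vc=[]
3: 0x2d7 (blk 45, set 5) → MISS  vc=[29]
4: 0x15c (blk 21, set 5) → MISS  vc=[29, 45]
5: 0x254 (blk 37, set 5) → MISS  vc=[29, 45, 21]
6: 0x17d (blk 23, set 7) → MISS  vc=[29, 45, 21]
7: 0x1c5 (blk 28, set 4) → MISS  vc=[29, 45, 21]
8: 0x1d6 (blk 29, set 5) → VC-HIT  vc=[37, 45, 21]
9: 0x2f1 (blk 47, set 7) → MISS  vc=[37, 45, 21, 23]
10: 0x1d0 (blk 29, set 5) → L1-HIT  vc=[37, 45, 21, 23]
11: 0x3c1 (blk 60, set 4) → MISS  vc=[45, 21, 23, 28]
12: 0x3cb (blk 60, set 4) → L1-HIT  vc=[45, 21, 23, 28]
13: 0x8f (blk 8, set 0) → MISS  vc=[45, 21, 23, 28]
14: 0x104 (blk 16, set 0) → MISS  vc=[21, 23, 28, 8]
15: 0x8d (blk 8, set 0) → VC-HIT  vc=[21, 23, 28, 16]

SEQ = [MISS, L1-HIT, L1-HIT, MISS, MISS, MISS, MISS, MISS, VC-HIT, MISS, L1-HIT, MISS, L1-HIT, MISS, MISS, VC-HIT]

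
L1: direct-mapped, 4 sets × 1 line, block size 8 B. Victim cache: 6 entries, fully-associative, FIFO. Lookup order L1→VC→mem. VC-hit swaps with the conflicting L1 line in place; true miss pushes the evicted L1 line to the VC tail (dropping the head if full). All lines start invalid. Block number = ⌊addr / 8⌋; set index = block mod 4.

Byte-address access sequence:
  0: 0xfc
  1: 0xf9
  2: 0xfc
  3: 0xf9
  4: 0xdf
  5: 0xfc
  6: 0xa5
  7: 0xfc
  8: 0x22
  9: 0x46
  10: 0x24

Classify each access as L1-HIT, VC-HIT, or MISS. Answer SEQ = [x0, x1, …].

SEQ = [MISS, L1-HIT, L1-HIT, L1-HIT, MISS, VC-HIT, MISS, L1-HIT, MISS, MISS, VC-HIT]

0: 0xfc (blk 31, set 3) → MISS  vc=[]
1: 0xf9 (blk 31, set 3) → L1-HIT  vc=[]
2: 0xfc (blk 31, set 3) → L1-HIT  vc=[]
3: 0xf9 (blk 31, set 3) → L1-HIT  vc=[]
4: 0xdf (blk 27, set 3) → MISS  vc=[31]
5: 0xfc (blk 31, set 3) → VC-HIT  vc=[27]
6: 0xa5 (blk 20, set 0) → MISS  vc=[27]
7: 0xfc (blk 31, set 3) → L1-HIT  vc=[27]
8: 0x22 (blk 4, set 0) → MISS  vc=[27, 20]
9: 0x46 (blk 8, set 0) → MISS  vc=[27, 20, 4]
10: 0x24 (blk 4, set 0) → VC-HIT  vc=[27, 20, 8]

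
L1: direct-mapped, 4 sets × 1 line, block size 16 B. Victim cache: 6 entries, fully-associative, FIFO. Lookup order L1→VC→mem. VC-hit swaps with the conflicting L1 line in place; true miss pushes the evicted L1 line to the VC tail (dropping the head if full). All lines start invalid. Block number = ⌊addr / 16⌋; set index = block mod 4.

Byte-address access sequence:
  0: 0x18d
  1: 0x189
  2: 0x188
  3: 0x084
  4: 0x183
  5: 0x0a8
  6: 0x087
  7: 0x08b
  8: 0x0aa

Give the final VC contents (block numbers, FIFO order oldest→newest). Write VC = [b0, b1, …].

#0 0x18d→b24/s0 MISS; vc=[]
#1 0x189→b24/s0 L1-HIT; vc=[]
#2 0x188→b24/s0 L1-HIT; vc=[]
#3 0x84→b8/s0 MISS; vc=[24]
#4 0x183→b24/s0 VC-HIT; vc=[8]
#5 0xa8→b10/s2 MISS; vc=[8]
#6 0x87→b8/s0 VC-HIT; vc=[24]
#7 0x8b→b8/s0 L1-HIT; vc=[24]
#8 0xaa→b10/s2 L1-HIT; vc=[24]

VC = [24]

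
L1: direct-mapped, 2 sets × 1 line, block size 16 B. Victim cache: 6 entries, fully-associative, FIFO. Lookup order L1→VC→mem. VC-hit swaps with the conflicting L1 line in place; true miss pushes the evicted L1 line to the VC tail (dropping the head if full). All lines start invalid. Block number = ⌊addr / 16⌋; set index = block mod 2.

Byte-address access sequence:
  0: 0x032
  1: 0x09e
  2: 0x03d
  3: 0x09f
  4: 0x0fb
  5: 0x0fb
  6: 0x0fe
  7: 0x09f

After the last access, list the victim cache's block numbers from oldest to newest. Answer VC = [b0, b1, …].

VC = [3, 15]

#0 0x32→b3/s1 MISS; vc=[]
#1 0x9e→b9/s1 MISS; vc=[3]
#2 0x3d→b3/s1 VC-HIT; vc=[9]
#3 0x9f→b9/s1 VC-HIT; vc=[3]
#4 0xfb→b15/s1 MISS; vc=[3,9]
#5 0xfb→b15/s1 L1-HIT; vc=[3,9]
#6 0xfe→b15/s1 L1-HIT; vc=[3,9]
#7 0x9f→b9/s1 VC-HIT; vc=[3,15]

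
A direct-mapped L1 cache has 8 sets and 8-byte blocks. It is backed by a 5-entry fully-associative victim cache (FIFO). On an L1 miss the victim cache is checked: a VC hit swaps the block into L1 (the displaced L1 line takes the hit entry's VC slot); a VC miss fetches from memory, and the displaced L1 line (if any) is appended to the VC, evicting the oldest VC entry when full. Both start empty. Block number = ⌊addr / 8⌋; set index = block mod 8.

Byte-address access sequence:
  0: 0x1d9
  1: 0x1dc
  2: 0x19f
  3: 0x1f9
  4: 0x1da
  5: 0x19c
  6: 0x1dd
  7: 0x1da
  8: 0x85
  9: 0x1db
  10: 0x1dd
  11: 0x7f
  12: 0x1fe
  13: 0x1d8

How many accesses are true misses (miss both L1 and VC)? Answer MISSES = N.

0: 0x1d9 (blk 59, set 3) → MISS  vc=[]
1: 0x1dc (blk 59, set 3) → L1-HIT  vc=[]
2: 0x19f (blk 51, set 3) → MISS  vc=[59]
3: 0x1f9 (blk 63, set 7) → MISS  vc=[59]
4: 0x1da (blk 59, set 3) → VC-HIT  vc=[51]
5: 0x19c (blk 51, set 3) → VC-HIT  vc=[59]
6: 0x1dd (blk 59, set 3) → VC-HIT  vc=[51]
7: 0x1da (blk 59, set 3) → L1-HIT  vc=[51]
8: 0x85 (blk 16, set 0) → MISS  vc=[51]
9: 0x1db (blk 59, set 3) → L1-HIT  vc=[51]
10: 0x1dd (blk 59, set 3) → L1-HIT  vc=[51]
11: 0x7f (blk 15, set 7) → MISS  vc=[51, 63]
12: 0x1fe (blk 63, set 7) → VC-HIT  vc=[51, 15]
13: 0x1d8 (blk 59, set 3) → L1-HIT  vc=[51, 15]

MISSES = 5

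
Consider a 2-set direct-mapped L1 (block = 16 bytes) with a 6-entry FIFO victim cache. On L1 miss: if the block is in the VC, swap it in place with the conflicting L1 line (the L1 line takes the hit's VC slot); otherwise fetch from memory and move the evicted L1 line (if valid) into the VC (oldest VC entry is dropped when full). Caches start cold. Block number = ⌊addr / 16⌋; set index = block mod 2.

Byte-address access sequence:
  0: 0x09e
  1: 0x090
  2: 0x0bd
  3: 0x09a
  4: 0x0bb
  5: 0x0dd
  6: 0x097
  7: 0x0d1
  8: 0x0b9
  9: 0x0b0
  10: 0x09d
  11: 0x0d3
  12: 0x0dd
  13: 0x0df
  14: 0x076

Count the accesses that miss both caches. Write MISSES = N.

MISSES = 4

  [0] addr=0x9e blk=9 s=1: MISS | VC []
  [1] addr=0x90 blk=9 s=1: L1-HIT | VC []
  [2] addr=0xbd blk=11 s=1: MISS | VC [9]
  [3] addr=0x9a blk=9 s=1: VC-HIT | VC [11]
  [4] addr=0xbb blk=11 s=1: VC-HIT | VC [9]
  [5] addr=0xdd blk=13 s=1: MISS | VC [9, 11]
  [6] addr=0x97 blk=9 s=1: VC-HIT | VC [13, 11]
  [7] addr=0xd1 blk=13 s=1: VC-HIT | VC [9, 11]
  [8] addr=0xb9 blk=11 s=1: VC-HIT | VC [9, 13]
  [9] addr=0xb0 blk=11 s=1: L1-HIT | VC [9, 13]
  [10] addr=0x9d blk=9 s=1: VC-HIT | VC [11, 13]
  [11] addr=0xd3 blk=13 s=1: VC-HIT | VC [11, 9]
  [12] addr=0xdd blk=13 s=1: L1-HIT | VC [11, 9]
  [13] addr=0xdf blk=13 s=1: L1-HIT | VC [11, 9]
  [14] addr=0x76 blk=7 s=1: MISS | VC [11, 9, 13]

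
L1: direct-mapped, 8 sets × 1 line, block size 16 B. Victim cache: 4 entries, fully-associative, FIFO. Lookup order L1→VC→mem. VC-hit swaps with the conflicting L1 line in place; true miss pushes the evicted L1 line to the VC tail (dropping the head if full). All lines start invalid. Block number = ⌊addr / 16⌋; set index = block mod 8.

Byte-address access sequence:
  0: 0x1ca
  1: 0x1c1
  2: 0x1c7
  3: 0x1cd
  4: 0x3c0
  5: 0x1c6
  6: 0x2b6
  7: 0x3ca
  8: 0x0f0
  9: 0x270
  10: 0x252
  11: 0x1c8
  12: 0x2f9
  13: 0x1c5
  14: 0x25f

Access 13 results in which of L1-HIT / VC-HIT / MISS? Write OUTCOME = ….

0: 0x1ca (blk 28, set 4) → MISS  vc=[]
1: 0x1c1 (blk 28, set 4) → L1-HIT  vc=[]
2: 0x1c7 (blk 28, set 4) → L1-HIT  vc=[]
3: 0x1cd (blk 28, set 4) → L1-HIT  vc=[]
4: 0x3c0 (blk 60, set 4) → MISS  vc=[28]
5: 0x1c6 (blk 28, set 4) → VC-HIT  vc=[60]
6: 0x2b6 (blk 43, set 3) → MISS  vc=[60]
7: 0x3ca (blk 60, set 4) → VC-HIT  vc=[28]
8: 0xf0 (blk 15, set 7) → MISS  vc=[28]
9: 0x270 (blk 39, set 7) → MISS  vc=[28, 15]
10: 0x252 (blk 37, set 5) → MISS  vc=[28, 15]
11: 0x1c8 (blk 28, set 4) → VC-HIT  vc=[60, 15]
12: 0x2f9 (blk 47, set 7) → MISS  vc=[60, 15, 39]
13: 0x1c5 (blk 28, set 4) → L1-HIT  vc=[60, 15, 39]
14: 0x25f (blk 37, set 5) → L1-HIT  vc=[60, 15, 39]

OUTCOME = L1-HIT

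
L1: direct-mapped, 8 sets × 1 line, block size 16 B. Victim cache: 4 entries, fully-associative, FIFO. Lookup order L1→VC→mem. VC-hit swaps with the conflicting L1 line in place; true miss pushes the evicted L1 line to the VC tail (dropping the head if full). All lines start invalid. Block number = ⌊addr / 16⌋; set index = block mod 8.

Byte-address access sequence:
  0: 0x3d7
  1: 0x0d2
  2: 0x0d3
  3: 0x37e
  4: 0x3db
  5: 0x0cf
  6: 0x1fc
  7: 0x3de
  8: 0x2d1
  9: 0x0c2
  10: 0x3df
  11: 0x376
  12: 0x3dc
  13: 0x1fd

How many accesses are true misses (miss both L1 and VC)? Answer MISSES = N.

  [0] addr=0x3d7 blk=61 s=5: MISS | VC []
  [1] addr=0xd2 blk=13 s=5: MISS | VC [61]
  [2] addr=0xd3 blk=13 s=5: L1-HIT | VC [61]
  [3] addr=0x37e blk=55 s=7: MISS | VC [61]
  [4] addr=0x3db blk=61 s=5: VC-HIT | VC [13]
  [5] addr=0xcf blk=12 s=4: MISS | VC [13]
  [6] addr=0x1fc blk=31 s=7: MISS | VC [13, 55]
  [7] addr=0x3de blk=61 s=5: L1-HIT | VC [13, 55]
  [8] addr=0x2d1 blk=45 s=5: MISS | VC [13, 55, 61]
  [9] addr=0xc2 blk=12 s=4: L1-HIT | VC [13, 55, 61]
  [10] addr=0x3df blk=61 s=5: VC-HIT | VC [13, 55, 45]
  [11] addr=0x376 blk=55 s=7: VC-HIT | VC [13, 31, 45]
  [12] addr=0x3dc blk=61 s=5: L1-HIT | VC [13, 31, 45]
  [13] addr=0x1fd blk=31 s=7: VC-HIT | VC [13, 55, 45]

MISSES = 6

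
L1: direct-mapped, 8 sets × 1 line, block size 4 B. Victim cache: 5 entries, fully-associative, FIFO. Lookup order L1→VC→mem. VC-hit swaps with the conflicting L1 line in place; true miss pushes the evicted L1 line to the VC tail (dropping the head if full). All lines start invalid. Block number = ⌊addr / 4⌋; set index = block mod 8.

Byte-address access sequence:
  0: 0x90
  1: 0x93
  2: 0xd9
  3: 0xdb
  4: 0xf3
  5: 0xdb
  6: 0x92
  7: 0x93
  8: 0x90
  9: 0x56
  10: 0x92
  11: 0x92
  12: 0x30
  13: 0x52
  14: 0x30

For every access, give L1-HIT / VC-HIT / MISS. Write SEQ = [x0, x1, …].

SEQ = [MISS, L1-HIT, MISS, L1-HIT, MISS, L1-HIT, VC-HIT, L1-HIT, L1-HIT, MISS, L1-HIT, L1-HIT, MISS, MISS, VC-HIT]

  [0] addr=0x90 blk=36 s=4: MISS | VC []
  [1] addr=0x93 blk=36 s=4: L1-HIT | VC []
  [2] addr=0xd9 blk=54 s=6: MISS | VC []
  [3] addr=0xdb blk=54 s=6: L1-HIT | VC []
  [4] addr=0xf3 blk=60 s=4: MISS | VC [36]
  [5] addr=0xdb blk=54 s=6: L1-HIT | VC [36]
  [6] addr=0x92 blk=36 s=4: VC-HIT | VC [60]
  [7] addr=0x93 blk=36 s=4: L1-HIT | VC [60]
  [8] addr=0x90 blk=36 s=4: L1-HIT | VC [60]
  [9] addr=0x56 blk=21 s=5: MISS | VC [60]
  [10] addr=0x92 blk=36 s=4: L1-HIT | VC [60]
  [11] addr=0x92 blk=36 s=4: L1-HIT | VC [60]
  [12] addr=0x30 blk=12 s=4: MISS | VC [60, 36]
  [13] addr=0x52 blk=20 s=4: MISS | VC [60, 36, 12]
  [14] addr=0x30 blk=12 s=4: VC-HIT | VC [60, 36, 20]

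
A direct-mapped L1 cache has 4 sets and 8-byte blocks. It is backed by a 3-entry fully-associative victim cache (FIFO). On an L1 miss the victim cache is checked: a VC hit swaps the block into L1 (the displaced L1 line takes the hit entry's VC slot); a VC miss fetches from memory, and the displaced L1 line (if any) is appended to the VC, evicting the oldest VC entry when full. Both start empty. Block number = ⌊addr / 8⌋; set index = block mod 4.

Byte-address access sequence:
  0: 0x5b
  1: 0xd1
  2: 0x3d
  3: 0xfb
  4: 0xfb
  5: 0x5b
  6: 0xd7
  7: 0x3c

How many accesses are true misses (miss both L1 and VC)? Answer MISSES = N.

  [0] addr=0x5b blk=11 s=3: MISS | VC []
  [1] addr=0xd1 blk=26 s=2: MISS | VC []
  [2] addr=0x3d blk=7 s=3: MISS | VC [11]
  [3] addr=0xfb blk=31 s=3: MISS | VC [11, 7]
  [4] addr=0xfb blk=31 s=3: L1-HIT | VC [11, 7]
  [5] addr=0x5b blk=11 s=3: VC-HIT | VC [31, 7]
  [6] addr=0xd7 blk=26 s=2: L1-HIT | VC [31, 7]
  [7] addr=0x3c blk=7 s=3: VC-HIT | VC [31, 11]

MISSES = 4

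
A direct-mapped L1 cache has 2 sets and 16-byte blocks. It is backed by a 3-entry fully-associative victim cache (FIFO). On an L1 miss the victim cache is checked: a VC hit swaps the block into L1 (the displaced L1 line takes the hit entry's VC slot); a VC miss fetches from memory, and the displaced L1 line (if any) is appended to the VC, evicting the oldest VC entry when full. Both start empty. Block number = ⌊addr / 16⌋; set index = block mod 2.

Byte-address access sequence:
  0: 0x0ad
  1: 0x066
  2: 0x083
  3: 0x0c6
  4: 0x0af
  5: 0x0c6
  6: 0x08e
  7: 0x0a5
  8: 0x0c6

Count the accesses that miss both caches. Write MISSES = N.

MISSES = 4

0: 0xad (blk 10, set 0) → MISS  vc=[]
1: 0x66 (blk 6, set 0) → MISS  vc=[10]
2: 0x83 (blk 8, set 0) → MISS  vc=[10, 6]
3: 0xc6 (blk 12, set 0) → MISS  vc=[10, 6, 8]
4: 0xaf (blk 10, set 0) → VC-HIT  vc=[12, 6, 8]
5: 0xc6 (blk 12, set 0) → VC-HIT  vc=[10, 6, 8]
6: 0x8e (blk 8, set 0) → VC-HIT  vc=[10, 6, 12]
7: 0xa5 (blk 10, set 0) → VC-HIT  vc=[8, 6, 12]
8: 0xc6 (blk 12, set 0) → VC-HIT  vc=[8, 6, 10]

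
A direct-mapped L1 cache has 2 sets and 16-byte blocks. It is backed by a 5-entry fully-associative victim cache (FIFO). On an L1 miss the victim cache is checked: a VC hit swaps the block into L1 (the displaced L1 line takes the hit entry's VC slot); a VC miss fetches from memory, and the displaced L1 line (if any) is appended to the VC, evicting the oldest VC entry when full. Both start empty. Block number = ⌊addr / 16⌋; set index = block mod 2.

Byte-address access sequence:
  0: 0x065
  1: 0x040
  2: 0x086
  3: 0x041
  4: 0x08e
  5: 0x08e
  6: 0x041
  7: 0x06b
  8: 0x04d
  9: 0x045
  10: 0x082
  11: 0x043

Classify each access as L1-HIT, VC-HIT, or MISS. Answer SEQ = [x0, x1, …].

SEQ = [MISS, MISS, MISS, VC-HIT, VC-HIT, L1-HIT, VC-HIT, VC-HIT, VC-HIT, L1-HIT, VC-HIT, VC-HIT]

#0 0x65→b6/s0 MISS; vc=[]
#1 0x40→b4/s0 MISS; vc=[6]
#2 0x86→b8/s0 MISS; vc=[6,4]
#3 0x41→b4/s0 VC-HIT; vc=[6,8]
#4 0x8e→b8/s0 VC-HIT; vc=[6,4]
#5 0x8e→b8/s0 L1-HIT; vc=[6,4]
#6 0x41→b4/s0 VC-HIT; vc=[6,8]
#7 0x6b→b6/s0 VC-HIT; vc=[4,8]
#8 0x4d→b4/s0 VC-HIT; vc=[6,8]
#9 0x45→b4/s0 L1-HIT; vc=[6,8]
#10 0x82→b8/s0 VC-HIT; vc=[6,4]
#11 0x43→b4/s0 VC-HIT; vc=[6,8]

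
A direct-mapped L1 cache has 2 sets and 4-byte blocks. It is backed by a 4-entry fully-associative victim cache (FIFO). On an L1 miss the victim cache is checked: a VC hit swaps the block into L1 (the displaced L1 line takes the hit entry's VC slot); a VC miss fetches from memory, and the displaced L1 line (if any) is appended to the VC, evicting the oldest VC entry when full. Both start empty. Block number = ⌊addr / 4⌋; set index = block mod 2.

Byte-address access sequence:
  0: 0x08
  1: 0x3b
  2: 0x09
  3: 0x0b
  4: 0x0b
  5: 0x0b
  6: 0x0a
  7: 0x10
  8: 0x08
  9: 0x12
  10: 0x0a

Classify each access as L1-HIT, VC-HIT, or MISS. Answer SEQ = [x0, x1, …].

SEQ = [MISS, MISS, VC-HIT, L1-HIT, L1-HIT, L1-HIT, L1-HIT, MISS, VC-HIT, VC-HIT, VC-HIT]

0: 0x8 (blk 2, set 0) → MISS  vc=[]
1: 0x3b (blk 14, set 0) → MISS  vc=[2]
2: 0x9 (blk 2, set 0) → VC-HIT  vc=[14]
3: 0xb (blk 2, set 0) → L1-HIT  vc=[14]
4: 0xb (blk 2, set 0) → L1-HIT  vc=[14]
5: 0xb (blk 2, set 0) → L1-HIT  vc=[14]
6: 0xa (blk 2, set 0) → L1-HIT  vc=[14]
7: 0x10 (blk 4, set 0) → MISS  vc=[14, 2]
8: 0x8 (blk 2, set 0) → VC-HIT  vc=[14, 4]
9: 0x12 (blk 4, set 0) → VC-HIT  vc=[14, 2]
10: 0xa (blk 2, set 0) → VC-HIT  vc=[14, 4]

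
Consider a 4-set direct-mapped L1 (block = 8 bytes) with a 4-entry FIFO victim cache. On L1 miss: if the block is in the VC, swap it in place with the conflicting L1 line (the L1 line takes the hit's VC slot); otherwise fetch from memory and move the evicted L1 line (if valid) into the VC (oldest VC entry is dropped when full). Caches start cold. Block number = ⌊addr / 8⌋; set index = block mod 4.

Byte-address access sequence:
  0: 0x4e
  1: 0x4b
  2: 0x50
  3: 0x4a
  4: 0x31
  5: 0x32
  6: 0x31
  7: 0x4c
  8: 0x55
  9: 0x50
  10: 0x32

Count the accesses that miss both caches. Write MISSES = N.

  [0] addr=0x4e blk=9 s=1: MISS | VC []
  [1] addr=0x4b blk=9 s=1: L1-HIT | VC []
  [2] addr=0x50 blk=10 s=2: MISS | VC []
  [3] addr=0x4a blk=9 s=1: L1-HIT | VC []
  [4] addr=0x31 blk=6 s=2: MISS | VC [10]
  [5] addr=0x32 blk=6 s=2: L1-HIT | VC [10]
  [6] addr=0x31 blk=6 s=2: L1-HIT | VC [10]
  [7] addr=0x4c blk=9 s=1: L1-HIT | VC [10]
  [8] addr=0x55 blk=10 s=2: VC-HIT | VC [6]
  [9] addr=0x50 blk=10 s=2: L1-HIT | VC [6]
  [10] addr=0x32 blk=6 s=2: VC-HIT | VC [10]

MISSES = 3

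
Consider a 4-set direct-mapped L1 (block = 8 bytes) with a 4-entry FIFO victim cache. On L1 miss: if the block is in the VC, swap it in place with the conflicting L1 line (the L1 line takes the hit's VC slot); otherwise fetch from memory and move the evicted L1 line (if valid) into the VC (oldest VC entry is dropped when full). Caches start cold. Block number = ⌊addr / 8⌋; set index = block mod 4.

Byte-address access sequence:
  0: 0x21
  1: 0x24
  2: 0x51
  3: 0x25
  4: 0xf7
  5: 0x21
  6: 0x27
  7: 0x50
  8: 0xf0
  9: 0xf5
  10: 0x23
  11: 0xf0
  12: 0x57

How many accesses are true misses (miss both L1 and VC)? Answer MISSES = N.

MISSES = 3

  [0] addr=0x21 blk=4 s=0: MISS | VC []
  [1] addr=0x24 blk=4 s=0: L1-HIT | VC []
  [2] addr=0x51 blk=10 s=2: MISS | VC []
  [3] addr=0x25 blk=4 s=0: L1-HIT | VC []
  [4] addr=0xf7 blk=30 s=2: MISS | VC [10]
  [5] addr=0x21 blk=4 s=0: L1-HIT | VC [10]
  [6] addr=0x27 blk=4 s=0: L1-HIT | VC [10]
  [7] addr=0x50 blk=10 s=2: VC-HIT | VC [30]
  [8] addr=0xf0 blk=30 s=2: VC-HIT | VC [10]
  [9] addr=0xf5 blk=30 s=2: L1-HIT | VC [10]
  [10] addr=0x23 blk=4 s=0: L1-HIT | VC [10]
  [11] addr=0xf0 blk=30 s=2: L1-HIT | VC [10]
  [12] addr=0x57 blk=10 s=2: VC-HIT | VC [30]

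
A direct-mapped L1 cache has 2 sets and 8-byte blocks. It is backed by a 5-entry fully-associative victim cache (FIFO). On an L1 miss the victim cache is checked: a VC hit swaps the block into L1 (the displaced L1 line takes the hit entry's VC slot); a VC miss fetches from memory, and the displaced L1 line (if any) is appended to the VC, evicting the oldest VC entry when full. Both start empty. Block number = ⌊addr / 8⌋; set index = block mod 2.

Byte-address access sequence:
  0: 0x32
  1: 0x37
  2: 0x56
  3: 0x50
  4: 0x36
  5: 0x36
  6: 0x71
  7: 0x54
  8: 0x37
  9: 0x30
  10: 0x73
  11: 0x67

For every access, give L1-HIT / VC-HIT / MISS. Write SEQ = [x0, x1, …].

0: 0x32 (blk 6, set 0) → MISS  vc=[]
1: 0x37 (blk 6, set 0) → L1-HIT  vc=[]
2: 0x56 (blk 10, set 0) → MISS  vc=[6]
3: 0x50 (blk 10, set 0) → L1-HIT  vc=[6]
4: 0x36 (blk 6, set 0) → VC-HIT  vc=[10]
5: 0x36 (blk 6, set 0) → L1-HIT  vc=[10]
6: 0x71 (blk 14, set 0) → MISS  vc=[10, 6]
7: 0x54 (blk 10, set 0) → VC-HIT  vc=[14, 6]
8: 0x37 (blk 6, set 0) → VC-HIT  vc=[14, 10]
9: 0x30 (blk 6, set 0) → L1-HIT  vc=[14, 10]
10: 0x73 (blk 14, set 0) → VC-HIT  vc=[6, 10]
11: 0x67 (blk 12, set 0) → MISS  vc=[6, 10, 14]

SEQ = [MISS, L1-HIT, MISS, L1-HIT, VC-HIT, L1-HIT, MISS, VC-HIT, VC-HIT, L1-HIT, VC-HIT, MISS]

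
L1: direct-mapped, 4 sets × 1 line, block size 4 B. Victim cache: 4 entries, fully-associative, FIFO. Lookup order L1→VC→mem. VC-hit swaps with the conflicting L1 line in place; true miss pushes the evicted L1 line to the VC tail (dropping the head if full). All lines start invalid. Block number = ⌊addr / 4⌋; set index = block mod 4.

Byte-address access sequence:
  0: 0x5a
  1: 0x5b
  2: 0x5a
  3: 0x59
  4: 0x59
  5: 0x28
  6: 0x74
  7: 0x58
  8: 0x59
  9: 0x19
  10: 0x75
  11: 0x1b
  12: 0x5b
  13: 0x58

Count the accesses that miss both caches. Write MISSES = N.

MISSES = 4

  [0] addr=0x5a blk=22 s=2: MISS | VC []
  [1] addr=0x5b blk=22 s=2: L1-HIT | VC []
  [2] addr=0x5a blk=22 s=2: L1-HIT | VC []
  [3] addr=0x59 blk=22 s=2: L1-HIT | VC []
  [4] addr=0x59 blk=22 s=2: L1-HIT | VC []
  [5] addr=0x28 blk=10 s=2: MISS | VC [22]
  [6] addr=0x74 blk=29 s=1: MISS | VC [22]
  [7] addr=0x58 blk=22 s=2: VC-HIT | VC [10]
  [8] addr=0x59 blk=22 s=2: L1-HIT | VC [10]
  [9] addr=0x19 blk=6 s=2: MISS | VC [10, 22]
  [10] addr=0x75 blk=29 s=1: L1-HIT | VC [10, 22]
  [11] addr=0x1b blk=6 s=2: L1-HIT | VC [10, 22]
  [12] addr=0x5b blk=22 s=2: VC-HIT | VC [10, 6]
  [13] addr=0x58 blk=22 s=2: L1-HIT | VC [10, 6]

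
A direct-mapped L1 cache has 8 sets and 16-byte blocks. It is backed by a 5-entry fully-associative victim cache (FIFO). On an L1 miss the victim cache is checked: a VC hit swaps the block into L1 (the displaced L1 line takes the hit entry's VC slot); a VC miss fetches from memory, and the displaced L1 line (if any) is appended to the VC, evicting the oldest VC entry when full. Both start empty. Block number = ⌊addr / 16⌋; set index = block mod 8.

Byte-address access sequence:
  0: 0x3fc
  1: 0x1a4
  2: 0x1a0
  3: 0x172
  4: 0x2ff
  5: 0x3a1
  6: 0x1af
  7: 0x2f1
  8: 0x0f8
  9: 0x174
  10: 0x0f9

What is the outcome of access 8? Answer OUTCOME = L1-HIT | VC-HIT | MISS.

#0 0x3fc→b63/s7 MISS; vc=[]
#1 0x1a4→b26/s2 MISS; vc=[]
#2 0x1a0→b26/s2 L1-HIT; vc=[]
#3 0x172→b23/s7 MISS; vc=[63]
#4 0x2ff→b47/s7 MISS; vc=[63,23]
#5 0x3a1→b58/s2 MISS; vc=[63,23,26]
#6 0x1af→b26/s2 VC-HIT; vc=[63,23,58]
#7 0x2f1→b47/s7 L1-HIT; vc=[63,23,58]
#8 0xf8→b15/s7 MISS; vc=[63,23,58,47]
#9 0x174→b23/s7 VC-HIT; vc=[63,15,58,47]
#10 0xf9→b15/s7 VC-HIT; vc=[63,23,58,47]

OUTCOME = MISS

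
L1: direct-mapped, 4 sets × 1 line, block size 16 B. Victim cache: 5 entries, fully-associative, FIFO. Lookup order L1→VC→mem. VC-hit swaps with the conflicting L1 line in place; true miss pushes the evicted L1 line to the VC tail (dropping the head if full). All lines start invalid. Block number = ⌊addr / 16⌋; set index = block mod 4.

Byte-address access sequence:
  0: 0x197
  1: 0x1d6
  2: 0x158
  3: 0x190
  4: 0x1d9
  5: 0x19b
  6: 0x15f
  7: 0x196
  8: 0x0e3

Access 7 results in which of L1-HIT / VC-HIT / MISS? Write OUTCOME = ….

OUTCOME = VC-HIT

  [0] addr=0x197 blk=25 s=1: MISS | VC []
  [1] addr=0x1d6 blk=29 s=1: MISS | VC [25]
  [2] addr=0x158 blk=21 s=1: MISS | VC [25, 29]
  [3] addr=0x190 blk=25 s=1: VC-HIT | VC [21, 29]
  [4] addr=0x1d9 blk=29 s=1: VC-HIT | VC [21, 25]
  [5] addr=0x19b blk=25 s=1: VC-HIT | VC [21, 29]
  [6] addr=0x15f blk=21 s=1: VC-HIT | VC [25, 29]
  [7] addr=0x196 blk=25 s=1: VC-HIT | VC [21, 29]
  [8] addr=0xe3 blk=14 s=2: MISS | VC [21, 29]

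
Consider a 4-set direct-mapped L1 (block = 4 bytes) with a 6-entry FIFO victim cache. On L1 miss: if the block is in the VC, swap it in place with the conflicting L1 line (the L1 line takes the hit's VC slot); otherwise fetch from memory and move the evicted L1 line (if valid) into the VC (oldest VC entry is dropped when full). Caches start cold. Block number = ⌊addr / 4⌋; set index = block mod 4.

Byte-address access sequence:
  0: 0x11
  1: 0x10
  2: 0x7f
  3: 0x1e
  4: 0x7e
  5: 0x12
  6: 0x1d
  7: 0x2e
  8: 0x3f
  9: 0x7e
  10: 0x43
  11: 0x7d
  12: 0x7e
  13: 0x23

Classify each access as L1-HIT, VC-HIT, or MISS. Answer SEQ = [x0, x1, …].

0: 0x11 (blk 4, set 0) → MISS  vc=[]
1: 0x10 (blk 4, set 0) → L1-HIT  vc=[]
2: 0x7f (blk 31, set 3) → MISS  vc=[]
3: 0x1e (blk 7, set 3) → MISS  vc=[31]
4: 0x7e (blk 31, set 3) → VC-HIT  vc=[7]
5: 0x12 (blk 4, set 0) → L1-HIT  vc=[7]
6: 0x1d (blk 7, set 3) → VC-HIT  vc=[31]
7: 0x2e (blk 11, set 3) → MISS  vc=[31, 7]
8: 0x3f (blk 15, set 3) → MISS  vc=[31, 7, 11]
9: 0x7e (blk 31, set 3) → VC-HIT  vc=[15, 7, 11]
10: 0x43 (blk 16, set 0) → MISS  vc=[15, 7, 11, 4]
11: 0x7d (blk 31, set 3) → L1-HIT  vc=[15, 7, 11, 4]
12: 0x7e (blk 31, set 3) → L1-HIT  vc=[15, 7, 11, 4]
13: 0x23 (blk 8, set 0) → MISS  vc=[15, 7, 11, 4, 16]

SEQ = [MISS, L1-HIT, MISS, MISS, VC-HIT, L1-HIT, VC-HIT, MISS, MISS, VC-HIT, MISS, L1-HIT, L1-HIT, MISS]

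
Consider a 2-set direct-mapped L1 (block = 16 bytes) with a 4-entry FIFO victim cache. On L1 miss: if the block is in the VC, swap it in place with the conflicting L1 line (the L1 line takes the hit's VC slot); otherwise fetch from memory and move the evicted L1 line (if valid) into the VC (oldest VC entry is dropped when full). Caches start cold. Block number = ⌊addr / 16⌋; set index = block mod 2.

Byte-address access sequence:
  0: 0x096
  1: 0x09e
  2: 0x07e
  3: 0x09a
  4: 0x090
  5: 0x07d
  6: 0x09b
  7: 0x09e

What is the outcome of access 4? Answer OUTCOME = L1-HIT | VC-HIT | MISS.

#0 0x96→b9/s1 MISS; vc=[]
#1 0x9e→b9/s1 L1-HIT; vc=[]
#2 0x7e→b7/s1 MISS; vc=[9]
#3 0x9a→b9/s1 VC-HIT; vc=[7]
#4 0x90→b9/s1 L1-HIT; vc=[7]
#5 0x7d→b7/s1 VC-HIT; vc=[9]
#6 0x9b→b9/s1 VC-HIT; vc=[7]
#7 0x9e→b9/s1 L1-HIT; vc=[7]

OUTCOME = L1-HIT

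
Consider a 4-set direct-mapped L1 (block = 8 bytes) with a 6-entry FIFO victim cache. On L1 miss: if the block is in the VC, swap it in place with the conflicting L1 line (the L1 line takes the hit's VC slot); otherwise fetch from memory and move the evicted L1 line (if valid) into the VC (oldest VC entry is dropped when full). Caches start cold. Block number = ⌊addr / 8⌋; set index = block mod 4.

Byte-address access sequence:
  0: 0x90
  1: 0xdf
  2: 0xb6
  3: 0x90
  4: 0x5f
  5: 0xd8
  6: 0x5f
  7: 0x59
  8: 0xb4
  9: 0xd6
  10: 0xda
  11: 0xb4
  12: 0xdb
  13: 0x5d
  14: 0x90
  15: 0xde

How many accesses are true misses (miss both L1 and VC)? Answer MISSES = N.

MISSES = 5

  [0] addr=0x90 blk=18 s=2: MISS | VC []
  [1] addr=0xdf blk=27 s=3: MISS | VC []
  [2] addr=0xb6 blk=22 s=2: MISS | VC [18]
  [3] addr=0x90 blk=18 s=2: VC-HIT | VC [22]
  [4] addr=0x5f blk=11 s=3: MISS | VC [22, 27]
  [5] addr=0xd8 blk=27 s=3: VC-HIT | VC [22, 11]
  [6] addr=0x5f blk=11 s=3: VC-HIT | VC [22, 27]
  [7] addr=0x59 blk=11 s=3: L1-HIT | VC [22, 27]
  [8] addr=0xb4 blk=22 s=2: VC-HIT | VC [18, 27]
  [9] addr=0xd6 blk=26 s=2: MISS | VC [18, 27, 22]
  [10] addr=0xda blk=27 s=3: VC-HIT | VC [18, 11, 22]
  [11] addr=0xb4 blk=22 s=2: VC-HIT | VC [18, 11, 26]
  [12] addr=0xdb blk=27 s=3: L1-HIT | VC [18, 11, 26]
  [13] addr=0x5d blk=11 s=3: VC-HIT | VC [18, 27, 26]
  [14] addr=0x90 blk=18 s=2: VC-HIT | VC [22, 27, 26]
  [15] addr=0xde blk=27 s=3: VC-HIT | VC [22, 11, 26]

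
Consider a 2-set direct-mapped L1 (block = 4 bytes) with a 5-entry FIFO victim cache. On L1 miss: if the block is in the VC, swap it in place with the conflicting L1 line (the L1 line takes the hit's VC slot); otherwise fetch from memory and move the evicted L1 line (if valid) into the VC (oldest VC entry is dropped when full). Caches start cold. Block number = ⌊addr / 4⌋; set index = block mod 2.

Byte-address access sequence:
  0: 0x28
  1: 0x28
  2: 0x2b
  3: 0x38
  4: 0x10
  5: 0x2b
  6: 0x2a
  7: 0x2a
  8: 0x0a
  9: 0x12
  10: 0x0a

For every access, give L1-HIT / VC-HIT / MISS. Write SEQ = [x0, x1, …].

#0 0x28→b10/s0 MISS; vc=[]
#1 0x28→b10/s0 L1-HIT; vc=[]
#2 0x2b→b10/s0 L1-HIT; vc=[]
#3 0x38→b14/s0 MISS; vc=[10]
#4 0x10→b4/s0 MISS; vc=[10,14]
#5 0x2b→b10/s0 VC-HIT; vc=[4,14]
#6 0x2a→b10/s0 L1-HIT; vc=[4,14]
#7 0x2a→b10/s0 L1-HIT; vc=[4,14]
#8 0xa→b2/s0 MISS; vc=[4,14,10]
#9 0x12→b4/s0 VC-HIT; vc=[2,14,10]
#10 0xa→b2/s0 VC-HIT; vc=[4,14,10]

SEQ = [MISS, L1-HIT, L1-HIT, MISS, MISS, VC-HIT, L1-HIT, L1-HIT, MISS, VC-HIT, VC-HIT]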